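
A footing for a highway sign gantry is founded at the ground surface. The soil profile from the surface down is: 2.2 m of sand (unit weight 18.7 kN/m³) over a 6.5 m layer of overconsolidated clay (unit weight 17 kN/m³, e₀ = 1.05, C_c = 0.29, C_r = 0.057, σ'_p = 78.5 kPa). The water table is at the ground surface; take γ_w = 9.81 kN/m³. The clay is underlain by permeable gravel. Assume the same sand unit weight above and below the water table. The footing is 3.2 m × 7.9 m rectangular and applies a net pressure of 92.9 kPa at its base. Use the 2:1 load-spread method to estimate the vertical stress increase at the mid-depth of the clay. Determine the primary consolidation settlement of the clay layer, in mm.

S_c ≈ 30.4 mm

Mid-depth of clay below the ground surface: z = 2.2 + 6.5/2 = 5.45 m.
Total vertical stress at mid-clay: σ_v = 18.7×2.2 + 17×3.25 = 96.39 kPa.
Pore pressure: u = 9.81×(5.45 − 0) = 53.465 kPa.
Initial effective stress: σ'_0 = σ_v − u = 96.39 − 53.465 = 42.925 kPa.
Stress increase at mid-clay by the 2:1 spreading method:
Δσ = qBL/((B+z)(L+z)) = 92.9×3.2×7.9/((3.2+5.45)(7.9+5.45)) = 20.337 kPa
Final effective stress: σ'_f = 42.925 + 20.337 = 63.262 kPa.
σ'_f = 63.262 ≤ σ'_p = 78.5 kPa, so the clay remains overconsolidated and only the recompression index applies:
S_c = C_r·H/(1+e₀)·log₁₀(σ'_f/σ'_0) = 0.057×6.5/2.05×log₁₀(63.262/42.925)
    = 0.18073 × 0.16843 = 0.03044 m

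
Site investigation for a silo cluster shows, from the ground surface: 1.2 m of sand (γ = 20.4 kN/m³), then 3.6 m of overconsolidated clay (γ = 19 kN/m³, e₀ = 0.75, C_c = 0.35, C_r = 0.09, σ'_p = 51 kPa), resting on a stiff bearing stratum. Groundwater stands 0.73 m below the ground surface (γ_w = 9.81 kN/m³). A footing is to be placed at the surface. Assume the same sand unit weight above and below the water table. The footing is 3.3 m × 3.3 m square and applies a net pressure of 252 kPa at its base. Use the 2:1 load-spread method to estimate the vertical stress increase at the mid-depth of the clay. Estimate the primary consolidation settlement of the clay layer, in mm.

S_c ≈ 255 mm

Mid-depth of clay below the ground surface: z = 1.2 + 3.6/2 = 3 m.
Total vertical stress at mid-clay: σ_v = 20.4×1.2 + 19×1.8 = 58.68 kPa.
Pore pressure: u = 9.81×(3 − 0.73) = 22.269 kPa.
Initial effective stress: σ'_0 = σ_v − u = 58.68 − 22.269 = 36.411 kPa.
Stress increase at mid-clay by the 2:1 spreading method:
Δσ = qBL/((B+z)(L+z)) = 252×3.3×3.3/((3.3+3)(3.3+3)) = 69.143 kPa
Final effective stress: σ'_f = 36.411 + 69.143 = 105.55 kPa.
σ'_f = 105.55 > σ'_p = 51 kPa, so the stress path crosses the preconsolidation pressure — recompression up to σ'_p, then virgin compression beyond:
S_c = H/(1+e₀)·[C_r·log₁₀(σ'_p/σ'_0) + C_c·log₁₀(σ'_f/σ'_p)]
    = 3.6/1.75 × [0.09×log₁₀(51/36.411) + 0.35×log₁₀(105.55/51)]
    = 2.0571 × [0.01317 + 0.11056] = 0.2545 m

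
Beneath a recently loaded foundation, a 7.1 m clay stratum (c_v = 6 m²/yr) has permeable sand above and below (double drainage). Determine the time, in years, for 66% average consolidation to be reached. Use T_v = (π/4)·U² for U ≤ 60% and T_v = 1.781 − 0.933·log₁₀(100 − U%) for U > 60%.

Drainage path length: H_d = H/2 = 3.55 m (double drainage).
U > 60%: T_v = 1.781 − 0.933·log₁₀(100 − 66) = 0.35213.
t = T_v·H_d²/c_v = 0.35213×3.55²/6 = 0.7396 years.

t ≈ 0.74 years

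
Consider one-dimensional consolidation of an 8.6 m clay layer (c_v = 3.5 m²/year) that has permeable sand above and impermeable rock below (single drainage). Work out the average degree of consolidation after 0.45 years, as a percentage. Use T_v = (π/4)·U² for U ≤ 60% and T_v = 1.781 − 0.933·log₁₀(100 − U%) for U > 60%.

Drainage path length: H_d = H = 8.6 m (single drainage).
T_v = c_v·t/H_d² = 3.5×0.45/8.6² = 0.021295.
T_v = 0.021295 corresponds to the U ≤ 60% branch:
U = √(4T_v/π) = 0.1647

U ≈ 16.5 %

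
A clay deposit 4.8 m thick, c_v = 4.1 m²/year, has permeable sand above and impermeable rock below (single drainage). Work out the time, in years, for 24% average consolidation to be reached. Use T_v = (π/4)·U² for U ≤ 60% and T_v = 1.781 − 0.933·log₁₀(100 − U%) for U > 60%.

t ≈ 0.254 years

Drainage path length: H_d = H = 4.8 m (single drainage).
U ≤ 60%: T_v = (π/4)·U² = (π/4)×0.24² = 0.045239.
t = T_v·H_d²/c_v = 0.045239×4.8²/4.1 = 0.2542 years.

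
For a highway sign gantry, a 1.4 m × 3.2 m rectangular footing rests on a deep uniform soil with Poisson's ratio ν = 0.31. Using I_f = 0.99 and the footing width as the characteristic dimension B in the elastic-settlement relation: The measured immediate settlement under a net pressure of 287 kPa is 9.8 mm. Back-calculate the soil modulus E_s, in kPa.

E_s ≈ 36700 kPa

S_e = q·B·(1−ν²)/E_s · I_f  ⇒  E_s = q·B·(1−ν²)·I_f / S_e.
E_s = 287 × 1.4 × 0.9039 × 0.99 / 0.0098 = 36690 kPa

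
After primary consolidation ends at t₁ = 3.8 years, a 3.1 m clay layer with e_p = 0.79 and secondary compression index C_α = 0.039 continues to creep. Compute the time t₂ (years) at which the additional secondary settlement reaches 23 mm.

S_s = C_α·H/(1+e_p)·log₁₀(t₂/t₁) ⇒ log₁₀(t₂/t₁) = S_s·(1+e_p)/(C_α·H).
log₁₀(t₂/t₁) = 0.023 × (1+0.79) / (0.039×3.1) = 0.3405
t₂ = t₁ × 10^0.3405 = 3.8 × 2.19 = 8.324 years

t₂ ≈ 8.32 years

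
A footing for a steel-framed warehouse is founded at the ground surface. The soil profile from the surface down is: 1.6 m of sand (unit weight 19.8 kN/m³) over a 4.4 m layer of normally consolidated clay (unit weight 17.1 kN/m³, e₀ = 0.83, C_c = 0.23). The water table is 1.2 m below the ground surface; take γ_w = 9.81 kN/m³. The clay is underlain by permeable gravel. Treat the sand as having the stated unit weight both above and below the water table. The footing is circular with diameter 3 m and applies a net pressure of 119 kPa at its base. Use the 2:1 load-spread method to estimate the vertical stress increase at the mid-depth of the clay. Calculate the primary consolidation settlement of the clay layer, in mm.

Mid-depth of clay below the ground surface: z = 1.6 + 4.4/2 = 3.8 m.
Total vertical stress at mid-clay: σ_v = 19.8×1.6 + 17.1×2.2 = 69.3 kPa.
Pore pressure: u = 9.81×(3.8 − 1.2) = 25.506 kPa.
Initial effective stress: σ'_0 = σ_v − u = 69.3 − 25.506 = 43.794 kPa.
Stress increase at mid-clay by the 2:1 spreading method:
Δσ ≈ qD²/(D+z)² = 119×3²/(3+3.8)² = 23.162 kPa
Final effective stress: σ'_f = σ'_0 + Δσ = 43.794 + 23.162 = 66.956 kPa.
Normally consolidated clay, so the full stress increment lies on the virgin compression line:
S_c = C_c·H/(1+e₀)·log₁₀(σ'_f/σ'_0) = 0.23×4.4/(1+0.83)×log₁₀(66.956/43.794)
    = 0.55301 × 0.18437 = 0.102 m

S_c ≈ 102 mm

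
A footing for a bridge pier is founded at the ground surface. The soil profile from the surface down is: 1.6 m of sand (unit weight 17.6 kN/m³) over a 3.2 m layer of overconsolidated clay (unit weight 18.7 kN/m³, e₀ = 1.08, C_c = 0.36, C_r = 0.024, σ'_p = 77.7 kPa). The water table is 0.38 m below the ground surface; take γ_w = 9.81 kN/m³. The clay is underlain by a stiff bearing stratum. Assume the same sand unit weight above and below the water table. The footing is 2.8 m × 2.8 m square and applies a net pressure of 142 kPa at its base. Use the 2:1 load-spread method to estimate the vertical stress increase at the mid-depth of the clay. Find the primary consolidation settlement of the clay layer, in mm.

Mid-depth of clay below the ground surface: z = 1.6 + 3.2/2 = 3.2 m.
Total vertical stress at mid-clay: σ_v = 17.6×1.6 + 18.7×1.6 = 58.08 kPa.
Pore pressure: u = 9.81×(3.2 − 0.38) = 27.664 kPa.
Initial effective stress: σ'_0 = σ_v − u = 58.08 − 27.664 = 30.416 kPa.
Stress increase at mid-clay by the 2:1 spreading method:
Δσ = qBL/((B+z)(L+z)) = 142×2.8×2.8/((2.8+3.2)(2.8+3.2)) = 30.924 kPa
Final effective stress: σ'_f = 30.416 + 30.924 = 61.34 kPa.
σ'_f = 61.34 ≤ σ'_p = 77.7 kPa, so the clay remains overconsolidated and only the recompression index applies:
S_c = C_r·H/(1+e₀)·log₁₀(σ'_f/σ'_0) = 0.024×3.2/2.08×log₁₀(61.34/30.416)
    = 0.036924 × 0.30464 = 0.01125 m

S_c ≈ 11.2 mm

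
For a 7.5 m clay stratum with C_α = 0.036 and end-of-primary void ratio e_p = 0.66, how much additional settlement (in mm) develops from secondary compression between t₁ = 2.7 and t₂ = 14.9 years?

S_s ≈ 121 mm

Secondary compression: S_s = C_α·H/(1+e_p)·log₁₀(t₂/t₁)
S_s = 0.036×7.5/(1+0.66)×log₁₀(14.9/2.7)
    = 0.1627 × 0.7418 = 0.1207 m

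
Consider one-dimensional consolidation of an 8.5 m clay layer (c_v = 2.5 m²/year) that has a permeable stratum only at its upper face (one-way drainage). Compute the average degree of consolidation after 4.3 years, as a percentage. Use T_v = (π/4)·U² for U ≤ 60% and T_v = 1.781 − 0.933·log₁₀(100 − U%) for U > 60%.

Drainage path length: H_d = H = 8.5 m (single drainage).
T_v = c_v·t/H_d² = 2.5×4.3/8.5² = 0.14879.
T_v = 0.14879 corresponds to the U ≤ 60% branch:
U = √(4T_v/π) = 0.4353

U ≈ 43.5 %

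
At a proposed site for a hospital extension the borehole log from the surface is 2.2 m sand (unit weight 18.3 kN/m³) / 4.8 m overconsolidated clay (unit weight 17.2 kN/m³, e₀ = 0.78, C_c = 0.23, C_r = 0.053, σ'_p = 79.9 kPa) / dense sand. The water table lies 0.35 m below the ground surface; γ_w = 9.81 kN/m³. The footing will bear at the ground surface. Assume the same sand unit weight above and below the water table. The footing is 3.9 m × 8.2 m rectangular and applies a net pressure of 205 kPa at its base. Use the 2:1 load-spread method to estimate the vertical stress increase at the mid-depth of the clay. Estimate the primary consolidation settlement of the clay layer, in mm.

Mid-depth of clay below the ground surface: z = 2.2 + 4.8/2 = 4.6 m.
Total vertical stress at mid-clay: σ_v = 18.3×2.2 + 17.2×2.4 = 81.54 kPa.
Pore pressure: u = 9.81×(4.6 − 0.35) = 41.693 kPa.
Initial effective stress: σ'_0 = σ_v − u = 81.54 − 41.693 = 39.847 kPa.
Stress increase at mid-clay by the 2:1 spreading method:
Δσ = qBL/((B+z)(L+z)) = 205×3.9×8.2/((3.9+4.6)(8.2+4.6)) = 60.256 kPa
Final effective stress: σ'_f = 39.847 + 60.256 = 100.1 kPa.
σ'_f = 100.1 > σ'_p = 79.9 kPa, so the stress path crosses the preconsolidation pressure — recompression up to σ'_p, then virgin compression beyond:
S_c = H/(1+e₀)·[C_r·log₁₀(σ'_p/σ'_0) + C_c·log₁₀(σ'_f/σ'_p)]
    = 4.8/1.78 × [0.053×log₁₀(79.9/39.847) + 0.23×log₁₀(100.1/79.9)]
    = 2.6966 × [0.016014 + 0.022514] = 0.1039 m

S_c ≈ 104 mm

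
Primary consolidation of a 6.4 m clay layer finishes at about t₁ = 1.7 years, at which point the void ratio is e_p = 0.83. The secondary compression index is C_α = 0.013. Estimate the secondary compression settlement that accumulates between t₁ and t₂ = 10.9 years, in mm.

Secondary compression: S_s = C_α·H/(1+e_p)·log₁₀(t₂/t₁)
S_s = 0.013×6.4/(1+0.83)×log₁₀(10.9/1.7)
    = 0.04546 × 0.807 = 0.03669 m

S_s ≈ 36.7 mm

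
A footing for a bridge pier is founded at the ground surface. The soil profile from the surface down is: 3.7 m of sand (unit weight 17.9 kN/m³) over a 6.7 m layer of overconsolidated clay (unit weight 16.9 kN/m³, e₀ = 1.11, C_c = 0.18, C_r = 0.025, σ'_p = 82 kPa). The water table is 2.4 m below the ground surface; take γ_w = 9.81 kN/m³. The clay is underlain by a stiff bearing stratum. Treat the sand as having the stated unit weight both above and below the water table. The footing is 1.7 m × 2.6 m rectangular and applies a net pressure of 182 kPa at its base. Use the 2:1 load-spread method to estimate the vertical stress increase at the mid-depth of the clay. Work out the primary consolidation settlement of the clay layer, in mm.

S_c ≈ 16 mm

Mid-depth of clay below the ground surface: z = 3.7 + 6.7/2 = 7.05 m.
Total vertical stress at mid-clay: σ_v = 17.9×3.7 + 16.9×3.35 = 122.84 kPa.
Pore pressure: u = 9.81×(7.05 − 2.4) = 45.617 kPa.
Initial effective stress: σ'_0 = σ_v − u = 122.84 − 45.617 = 77.223 kPa.
Stress increase at mid-clay by the 2:1 spreading method:
Δσ = qBL/((B+z)(L+z)) = 182×1.7×2.6/((1.7+7.05)(2.6+7.05)) = 9.527 kPa
Final effective stress: σ'_f = 77.223 + 9.527 = 86.75 kPa.
σ'_f = 86.75 > σ'_p = 82 kPa, so the stress path crosses the preconsolidation pressure — recompression up to σ'_p, then virgin compression beyond:
S_c = H/(1+e₀)·[C_r·log₁₀(σ'_p/σ'_0) + C_c·log₁₀(σ'_f/σ'_p)]
    = 6.7/2.11 × [0.025×log₁₀(82/77.223) + 0.18×log₁₀(86.75/82)]
    = 3.1754 × [0.00065168 + 0.004402] = 0.01605 m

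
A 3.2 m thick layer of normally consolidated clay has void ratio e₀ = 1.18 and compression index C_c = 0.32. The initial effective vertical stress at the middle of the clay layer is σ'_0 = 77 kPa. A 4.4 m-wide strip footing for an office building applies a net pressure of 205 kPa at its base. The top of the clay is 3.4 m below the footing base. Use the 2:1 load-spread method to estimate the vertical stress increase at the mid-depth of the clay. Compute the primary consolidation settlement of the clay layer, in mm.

Mid-depth of clay below the footing base: z = 3.4 + 3.2/2 = 5 m.
Stress increase at mid-clay by the 2:1 spreading method:
Δσ = qB/(B+z) = 205×4.4/(4.4+5) = 95.957 kPa
Final effective stress: σ'_f = σ'_0 + Δσ = 77 + 95.957 = 172.96 kPa.
Normally consolidated clay, so the full stress increment lies on the virgin compression line:
S_c = C_c·H/(1+e₀)·log₁₀(σ'_f/σ'_0) = 0.32×3.2/(1+1.18)×log₁₀(172.96/77)
    = 0.46972 × 0.35145 = 0.1651 m

S_c ≈ 165 mm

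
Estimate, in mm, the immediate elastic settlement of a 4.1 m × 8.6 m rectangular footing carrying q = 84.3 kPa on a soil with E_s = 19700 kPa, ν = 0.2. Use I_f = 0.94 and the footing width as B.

S_e ≈ 15.8 mm

Immediate (elastic) settlement: S_e = q·B·(1−ν²)/E_s · I_f.
S_e = 84.3 × 4.1 × (1 − 0.2²) / 19700 × 0.94
    = 84.3 × 4.1 × 0.96 / 19700 × 0.94
    = 0.01583 m = 15.83 mm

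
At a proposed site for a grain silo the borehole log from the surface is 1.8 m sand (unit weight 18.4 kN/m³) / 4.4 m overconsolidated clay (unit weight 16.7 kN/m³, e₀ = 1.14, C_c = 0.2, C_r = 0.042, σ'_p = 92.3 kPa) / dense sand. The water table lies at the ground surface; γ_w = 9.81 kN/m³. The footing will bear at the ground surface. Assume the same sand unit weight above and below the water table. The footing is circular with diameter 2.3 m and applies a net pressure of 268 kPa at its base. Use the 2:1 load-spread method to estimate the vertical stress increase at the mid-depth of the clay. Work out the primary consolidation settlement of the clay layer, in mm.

S_c ≈ 29 mm

Mid-depth of clay below the ground surface: z = 1.8 + 4.4/2 = 4 m.
Total vertical stress at mid-clay: σ_v = 18.4×1.8 + 16.7×2.2 = 69.86 kPa.
Pore pressure: u = 9.81×(4 − 0) = 39.24 kPa.
Initial effective stress: σ'_0 = σ_v − u = 69.86 − 39.24 = 30.62 kPa.
Stress increase at mid-clay by the 2:1 spreading method:
Δσ ≈ qD²/(D+z)² = 268×2.3²/(2.3+4)² = 35.72 kPa
Final effective stress: σ'_f = 30.62 + 35.72 = 66.34 kPa.
σ'_f = 66.34 ≤ σ'_p = 92.3 kPa, so the clay remains overconsolidated and only the recompression index applies:
S_c = C_r·H/(1+e₀)·log₁₀(σ'_f/σ'_0) = 0.042×4.4/2.14×log₁₀(66.34/30.62)
    = 0.086356 × 0.33577 = 0.029 m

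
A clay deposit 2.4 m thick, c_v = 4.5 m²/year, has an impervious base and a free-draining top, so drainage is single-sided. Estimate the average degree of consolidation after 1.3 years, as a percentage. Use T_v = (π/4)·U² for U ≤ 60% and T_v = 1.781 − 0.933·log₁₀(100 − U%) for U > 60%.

Drainage path length: H_d = H = 2.4 m (single drainage).
T_v = c_v·t/H_d² = 4.5×1.3/2.4² = 1.0156.
T_v = 1.0156 corresponds to the U > 60% branch:
U = 1 − 10^((1.781 − T_v)/0.933)/100 = 0.9339

U ≈ 93.4 %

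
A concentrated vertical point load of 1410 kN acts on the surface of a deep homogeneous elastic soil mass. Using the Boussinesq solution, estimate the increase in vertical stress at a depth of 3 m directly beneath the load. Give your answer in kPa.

Δσ_z ≈ 74.8 kPa

Boussinesq vertical stress below a point load on an elastic half-space:
Δσ_z = 3P/(2πz²) · [1 + (r/z)²]^(−5/2)
r/z = 0/3 = 0; [1+(r/z)²]^(−5/2) = 1.
Δσ_z = 3×1410/(2π×3²) × 1 = 74.803 × 1 = 74.8 kPa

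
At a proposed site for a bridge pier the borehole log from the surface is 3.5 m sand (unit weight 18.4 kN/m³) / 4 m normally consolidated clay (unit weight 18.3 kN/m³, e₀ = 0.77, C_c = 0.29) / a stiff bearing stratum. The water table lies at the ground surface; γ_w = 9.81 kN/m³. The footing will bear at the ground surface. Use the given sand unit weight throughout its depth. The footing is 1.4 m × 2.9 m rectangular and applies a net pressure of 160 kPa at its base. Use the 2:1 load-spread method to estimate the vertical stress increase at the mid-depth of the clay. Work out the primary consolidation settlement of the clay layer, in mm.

S_c ≈ 60.8 mm

Mid-depth of clay below the ground surface: z = 3.5 + 4/2 = 5.5 m.
Total vertical stress at mid-clay: σ_v = 18.4×3.5 + 18.3×2 = 101 kPa.
Pore pressure: u = 9.81×(5.5 − 0) = 53.955 kPa.
Initial effective stress: σ'_0 = σ_v − u = 101 − 53.955 = 47.045 kPa.
Stress increase at mid-clay by the 2:1 spreading method:
Δσ = qBL/((B+z)(L+z)) = 160×1.4×2.9/((1.4+5.5)(2.9+5.5)) = 11.208 kPa
Final effective stress: σ'_f = σ'_0 + Δσ = 47.045 + 11.208 = 58.253 kPa.
Normally consolidated clay, so the full stress increment lies on the virgin compression line:
S_c = C_c·H/(1+e₀)·log₁₀(σ'_f/σ'_0) = 0.29×4/(1+0.77)×log₁₀(58.253/47.045)
    = 0.65537 × 0.092805 = 0.06082 m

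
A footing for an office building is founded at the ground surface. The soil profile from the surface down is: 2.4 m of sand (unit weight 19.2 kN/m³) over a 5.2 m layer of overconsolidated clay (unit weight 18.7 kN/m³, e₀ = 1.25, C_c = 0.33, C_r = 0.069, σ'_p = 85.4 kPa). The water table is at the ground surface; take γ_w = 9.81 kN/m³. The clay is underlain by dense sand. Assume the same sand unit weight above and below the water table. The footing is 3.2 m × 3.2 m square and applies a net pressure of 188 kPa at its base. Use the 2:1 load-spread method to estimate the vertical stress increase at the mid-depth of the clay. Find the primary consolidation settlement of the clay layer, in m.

Mid-depth of clay below the ground surface: z = 2.4 + 5.2/2 = 5 m.
Total vertical stress at mid-clay: σ_v = 19.2×2.4 + 18.7×2.6 = 94.7 kPa.
Pore pressure: u = 9.81×(5 − 0) = 49.05 kPa.
Initial effective stress: σ'_0 = σ_v − u = 94.7 − 49.05 = 45.65 kPa.
Stress increase at mid-clay by the 2:1 spreading method:
Δσ = qBL/((B+z)(L+z)) = 188×3.2×3.2/((3.2+5)(3.2+5)) = 28.631 kPa
Final effective stress: σ'_f = 45.65 + 28.631 = 74.281 kPa.
σ'_f = 74.281 ≤ σ'_p = 85.4 kPa, so the clay remains overconsolidated and only the recompression index applies:
S_c = C_r·H/(1+e₀)·log₁₀(σ'_f/σ'_0) = 0.069×5.2/2.25×log₁₀(74.281/45.65)
    = 0.15947 × 0.21144 = 0.03372 m

S_c ≈ 0.0337 m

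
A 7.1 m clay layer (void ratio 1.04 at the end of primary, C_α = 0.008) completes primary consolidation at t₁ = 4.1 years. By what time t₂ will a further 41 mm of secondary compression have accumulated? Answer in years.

S_s = C_α·H/(1+e_p)·log₁₀(t₂/t₁) ⇒ log₁₀(t₂/t₁) = S_s·(1+e_p)/(C_α·H).
log₁₀(t₂/t₁) = 0.041 × (1+1.04) / (0.008×7.1) = 1.473
t₂ = t₁ × 10^1.473 = 4.1 × 29.68 = 121.7 years

t₂ ≈ 122 years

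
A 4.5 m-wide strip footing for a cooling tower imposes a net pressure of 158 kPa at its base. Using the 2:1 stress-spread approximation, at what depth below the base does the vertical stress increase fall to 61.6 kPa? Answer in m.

z ≈ 7.04 m

2:1 spreading — at depth z the loaded area has grown by z in each plan dimension:
qB/(B+z) = Δσ_z ⇒ z = qB/Δσ_z − B = 158×4.5/61.6 − 4.5 = 7.042 m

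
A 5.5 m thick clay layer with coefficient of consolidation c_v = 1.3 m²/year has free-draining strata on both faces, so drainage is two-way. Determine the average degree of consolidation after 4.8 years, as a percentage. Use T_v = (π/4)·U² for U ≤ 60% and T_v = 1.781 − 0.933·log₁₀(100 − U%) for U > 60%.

Drainage path length: H_d = H/2 = 2.75 m (double drainage).
T_v = c_v·t/H_d² = 1.3×4.8/2.75² = 0.82512.
T_v = 0.82512 corresponds to the U > 60% branch:
U = 1 − 10^((1.781 − T_v)/0.933)/100 = 0.8942

U ≈ 89.4 %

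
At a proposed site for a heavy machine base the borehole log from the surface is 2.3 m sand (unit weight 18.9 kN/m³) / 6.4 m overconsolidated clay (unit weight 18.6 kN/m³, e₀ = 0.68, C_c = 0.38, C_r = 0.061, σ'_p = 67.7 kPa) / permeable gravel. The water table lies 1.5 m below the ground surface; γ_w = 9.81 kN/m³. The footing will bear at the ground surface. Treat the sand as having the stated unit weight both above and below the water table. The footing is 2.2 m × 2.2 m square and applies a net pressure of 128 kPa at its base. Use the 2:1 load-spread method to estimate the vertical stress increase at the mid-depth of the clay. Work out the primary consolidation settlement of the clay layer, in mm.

S_c ≈ 63.7 mm

Mid-depth of clay below the ground surface: z = 2.3 + 6.4/2 = 5.5 m.
Total vertical stress at mid-clay: σ_v = 18.9×2.3 + 18.6×3.2 = 102.99 kPa.
Pore pressure: u = 9.81×(5.5 − 1.5) = 39.24 kPa.
Initial effective stress: σ'_0 = σ_v − u = 102.99 − 39.24 = 63.75 kPa.
Stress increase at mid-clay by the 2:1 spreading method:
Δσ = qBL/((B+z)(L+z)) = 128×2.2×2.2/((2.2+5.5)(2.2+5.5)) = 10.449 kPa
Final effective stress: σ'_f = 63.75 + 10.449 = 74.199 kPa.
σ'_f = 74.199 > σ'_p = 67.7 kPa, so the stress path crosses the preconsolidation pressure — recompression up to σ'_p, then virgin compression beyond:
S_c = H/(1+e₀)·[C_r·log₁₀(σ'_p/σ'_0) + C_c·log₁₀(σ'_f/σ'_p)]
    = 6.4/1.68 × [0.061×log₁₀(67.7/63.75) + 0.38×log₁₀(74.199/67.7)]
    = 3.8095 × [0.0015926 + 0.015128] = 0.0637 m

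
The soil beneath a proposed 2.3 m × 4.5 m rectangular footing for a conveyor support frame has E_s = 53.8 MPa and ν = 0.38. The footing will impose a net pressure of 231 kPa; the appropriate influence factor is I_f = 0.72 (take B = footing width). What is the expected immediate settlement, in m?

S_e ≈ 0.00608 m

Immediate (elastic) settlement: S_e = q·B·(1−ν²)/E_s · I_f.
E_s = 53.8 MPa = 53800 kPa.
S_e = 231 × 2.3 × (1 − 0.38²) / 53800 × 0.72
    = 231 × 2.3 × 0.8556 / 53800 × 0.72
    = 0.006084 m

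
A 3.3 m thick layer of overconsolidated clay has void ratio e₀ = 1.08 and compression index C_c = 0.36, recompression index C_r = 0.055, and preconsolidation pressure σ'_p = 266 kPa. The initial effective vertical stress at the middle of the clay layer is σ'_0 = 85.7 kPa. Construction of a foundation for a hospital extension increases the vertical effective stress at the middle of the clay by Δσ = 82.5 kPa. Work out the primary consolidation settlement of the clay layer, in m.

S_c ≈ 0.0256 m

Final effective stress: σ'_f = 85.7 + 82.5 = 168.2 kPa.
σ'_f = 168.2 ≤ σ'_p = 266 kPa, so the clay remains overconsolidated and only the recompression index applies:
S_c = C_r·H/(1+e₀)·log₁₀(σ'_f/σ'_0) = 0.055×3.3/2.08×log₁₀(168.2/85.7)
    = 0.087258 × 0.29285 = 0.02555 m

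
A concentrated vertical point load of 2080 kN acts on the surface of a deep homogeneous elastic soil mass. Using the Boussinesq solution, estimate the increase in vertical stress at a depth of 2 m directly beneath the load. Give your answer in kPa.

Δσ_z ≈ 248 kPa

Boussinesq vertical stress below a point load on an elastic half-space:
Δσ_z = 3P/(2πz²) · [1 + (r/z)²]^(−5/2)
r/z = 0/2 = 0; [1+(r/z)²]^(−5/2) = 1.
Δσ_z = 3×2080/(2π×2²) × 1 = 248.28 × 1 = 248.3 kPa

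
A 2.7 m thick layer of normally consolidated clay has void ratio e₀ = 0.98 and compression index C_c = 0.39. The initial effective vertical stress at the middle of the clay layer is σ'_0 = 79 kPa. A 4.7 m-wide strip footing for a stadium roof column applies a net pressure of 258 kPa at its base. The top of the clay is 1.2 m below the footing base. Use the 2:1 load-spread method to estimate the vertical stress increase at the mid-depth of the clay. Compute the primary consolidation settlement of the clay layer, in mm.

Mid-depth of clay below the footing base: z = 1.2 + 2.7/2 = 2.55 m.
Stress increase at mid-clay by the 2:1 spreading method:
Δσ = qB/(B+z) = 258×4.7/(4.7+2.55) = 167.26 kPa
Final effective stress: σ'_f = σ'_0 + Δσ = 79 + 167.26 = 246.26 kPa.
Normally consolidated clay, so the full stress increment lies on the virgin compression line:
S_c = C_c·H/(1+e₀)·log₁₀(σ'_f/σ'_0) = 0.39×2.7/(1+0.98)×log₁₀(246.26/79)
    = 0.53182 × 0.49377 = 0.2626 m

S_c ≈ 263 mm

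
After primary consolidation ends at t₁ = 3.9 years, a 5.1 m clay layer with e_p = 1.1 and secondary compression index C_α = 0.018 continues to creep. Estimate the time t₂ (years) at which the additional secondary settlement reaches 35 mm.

S_s = C_α·H/(1+e_p)·log₁₀(t₂/t₁) ⇒ log₁₀(t₂/t₁) = S_s·(1+e_p)/(C_α·H).
log₁₀(t₂/t₁) = 0.035 × (1+1.1) / (0.018×5.1) = 0.8007
t₂ = t₁ × 10^0.8007 = 3.9 × 6.319 = 24.64 years

t₂ ≈ 24.6 years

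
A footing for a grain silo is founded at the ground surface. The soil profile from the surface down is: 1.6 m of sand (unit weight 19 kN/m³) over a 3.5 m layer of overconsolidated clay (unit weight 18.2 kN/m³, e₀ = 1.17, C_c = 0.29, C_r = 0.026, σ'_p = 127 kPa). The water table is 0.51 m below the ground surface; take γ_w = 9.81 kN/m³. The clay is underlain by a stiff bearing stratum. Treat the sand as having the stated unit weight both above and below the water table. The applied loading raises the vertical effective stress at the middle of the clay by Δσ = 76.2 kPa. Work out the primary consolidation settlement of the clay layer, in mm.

Mid-depth of clay below the ground surface: z = 1.6 + 3.5/2 = 3.35 m.
Total vertical stress at mid-clay: σ_v = 19×1.6 + 18.2×1.75 = 62.25 kPa.
Pore pressure: u = 9.81×(3.35 − 0.51) = 27.86 kPa.
Initial effective stress: σ'_0 = σ_v − u = 62.25 − 27.86 = 34.39 kPa.
Final effective stress: σ'_f = 34.39 + 76.2 = 110.59 kPa.
σ'_f = 110.59 ≤ σ'_p = 127 kPa, so the clay remains overconsolidated and only the recompression index applies:
S_c = C_r·H/(1+e₀)·log₁₀(σ'_f/σ'_0) = 0.026×3.5/2.17×log₁₀(110.59/34.39)
    = 0.041935 × 0.50728 = 0.02127 m

S_c ≈ 21.3 mm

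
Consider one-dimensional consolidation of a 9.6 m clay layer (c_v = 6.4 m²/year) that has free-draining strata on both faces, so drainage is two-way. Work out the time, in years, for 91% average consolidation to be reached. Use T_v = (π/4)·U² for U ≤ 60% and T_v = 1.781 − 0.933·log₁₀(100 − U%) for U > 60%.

Drainage path length: H_d = H/2 = 4.8 m (double drainage).
U > 60%: T_v = 1.781 − 0.933·log₁₀(100 − 91) = 0.89069.
t = T_v·H_d²/c_v = 0.89069×4.8²/6.4 = 3.206 years.

t ≈ 3.21 years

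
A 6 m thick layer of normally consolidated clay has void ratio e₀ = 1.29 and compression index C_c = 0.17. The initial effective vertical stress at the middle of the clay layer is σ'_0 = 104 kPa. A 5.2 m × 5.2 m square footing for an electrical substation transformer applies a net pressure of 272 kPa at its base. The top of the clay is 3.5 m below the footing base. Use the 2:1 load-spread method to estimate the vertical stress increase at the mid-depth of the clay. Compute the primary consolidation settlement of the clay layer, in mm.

Mid-depth of clay below the footing base: z = 3.5 + 6/2 = 6.5 m.
Stress increase at mid-clay by the 2:1 spreading method:
Δσ = qBL/((B+z)(L+z)) = 272×5.2×5.2/((5.2+6.5)(5.2+6.5)) = 53.728 kPa
Final effective stress: σ'_f = σ'_0 + Δσ = 104 + 53.728 = 157.73 kPa.
Normally consolidated clay, so the full stress increment lies on the virgin compression line:
S_c = C_c·H/(1+e₀)·log₁₀(σ'_f/σ'_0) = 0.17×6/(1+1.29)×log₁₀(157.73/104)
    = 0.44541 × 0.18088 = 0.08057 m

S_c ≈ 80.6 mm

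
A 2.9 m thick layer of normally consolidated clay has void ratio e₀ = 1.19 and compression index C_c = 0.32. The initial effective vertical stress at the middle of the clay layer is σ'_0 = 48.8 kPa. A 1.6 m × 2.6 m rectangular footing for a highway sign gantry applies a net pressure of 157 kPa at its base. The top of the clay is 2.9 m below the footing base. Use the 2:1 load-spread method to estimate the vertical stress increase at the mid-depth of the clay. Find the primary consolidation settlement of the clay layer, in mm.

S_c ≈ 51.6 mm

Mid-depth of clay below the footing base: z = 2.9 + 2.9/2 = 4.35 m.
Stress increase at mid-clay by the 2:1 spreading method:
Δσ = qBL/((B+z)(L+z)) = 157×1.6×2.6/((1.6+4.35)(2.6+4.35)) = 15.794 kPa
Final effective stress: σ'_f = σ'_0 + Δσ = 48.8 + 15.794 = 64.594 kPa.
Normally consolidated clay, so the full stress increment lies on the virgin compression line:
S_c = C_c·H/(1+e₀)·log₁₀(σ'_f/σ'_0) = 0.32×2.9/(1+1.19)×log₁₀(64.594/48.8)
    = 0.42374 × 0.12177 = 0.0516 m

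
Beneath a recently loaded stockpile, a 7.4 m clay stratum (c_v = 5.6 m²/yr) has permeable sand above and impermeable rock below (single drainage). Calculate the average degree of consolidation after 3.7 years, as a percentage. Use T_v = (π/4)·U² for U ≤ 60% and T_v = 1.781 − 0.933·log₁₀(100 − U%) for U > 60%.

U ≈ 68.1 %

Drainage path length: H_d = H = 7.4 m (single drainage).
T_v = c_v·t/H_d² = 5.6×3.7/7.4² = 0.37838.
T_v = 0.37838 corresponds to the U > 60% branch:
U = 1 − 10^((1.781 − T_v)/0.933)/100 = 0.6813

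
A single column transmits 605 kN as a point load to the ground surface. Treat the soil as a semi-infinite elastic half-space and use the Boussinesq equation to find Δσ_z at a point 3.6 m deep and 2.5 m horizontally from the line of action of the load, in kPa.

Δσ_z ≈ 8.33 kPa

Boussinesq vertical stress below a point load on an elastic half-space:
Δσ_z = 3P/(2πz²) · [1 + (r/z)²]^(−5/2)
r/z = 2.5/3.6 = 0.69444; [1+(r/z)²]^(−5/2) = 0.37385.
Δσ_z = 3×605/(2π×3.6²) × 0.37385 = 22.289 × 0.37385 = 8.333 kPa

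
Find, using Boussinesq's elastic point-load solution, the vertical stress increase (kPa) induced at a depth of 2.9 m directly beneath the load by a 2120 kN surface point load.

Boussinesq vertical stress below a point load on an elastic half-space:
Δσ_z = 3P/(2πz²) · [1 + (r/z)²]^(−5/2)
r/z = 0/2.9 = 0; [1+(r/z)²]^(−5/2) = 1.
Δσ_z = 3×2120/(2π×2.9²) × 1 = 120.36 × 1 = 120.4 kPa

Δσ_z ≈ 120 kPa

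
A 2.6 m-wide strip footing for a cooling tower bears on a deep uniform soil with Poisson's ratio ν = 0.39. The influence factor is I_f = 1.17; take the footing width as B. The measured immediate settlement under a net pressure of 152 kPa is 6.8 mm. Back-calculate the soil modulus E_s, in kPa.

S_e = q·B·(1−ν²)/E_s · I_f  ⇒  E_s = q·B·(1−ν²)·I_f / S_e.
E_s = 152 × 2.6 × 0.8479 × 1.17 / 0.0068 = 57660 kPa

E_s ≈ 57700 kPa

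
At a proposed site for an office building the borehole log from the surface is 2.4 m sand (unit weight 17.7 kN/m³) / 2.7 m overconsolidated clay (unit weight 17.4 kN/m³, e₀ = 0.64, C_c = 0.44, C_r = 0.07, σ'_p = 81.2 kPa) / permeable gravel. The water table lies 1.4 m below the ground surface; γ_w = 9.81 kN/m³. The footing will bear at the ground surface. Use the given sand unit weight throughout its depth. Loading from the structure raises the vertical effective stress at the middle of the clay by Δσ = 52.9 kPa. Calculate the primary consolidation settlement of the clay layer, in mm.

Mid-depth of clay below the ground surface: z = 2.4 + 2.7/2 = 3.75 m.
Total vertical stress at mid-clay: σ_v = 17.7×2.4 + 17.4×1.35 = 65.97 kPa.
Pore pressure: u = 9.81×(3.75 − 1.4) = 23.054 kPa.
Initial effective stress: σ'_0 = σ_v − u = 65.97 − 23.054 = 42.916 kPa.
Final effective stress: σ'_f = 42.916 + 52.9 = 95.816 kPa.
σ'_f = 95.816 > σ'_p = 81.2 kPa, so the stress path crosses the preconsolidation pressure — recompression up to σ'_p, then virgin compression beyond:
S_c = H/(1+e₀)·[C_r·log₁₀(σ'_p/σ'_0) + C_c·log₁₀(σ'_f/σ'_p)]
    = 2.7/1.64 × [0.07×log₁₀(81.2/42.916) + 0.44×log₁₀(95.816/81.2)]
    = 1.6463 × [0.019386 + 0.031628] = 0.08398 m

S_c ≈ 84 mm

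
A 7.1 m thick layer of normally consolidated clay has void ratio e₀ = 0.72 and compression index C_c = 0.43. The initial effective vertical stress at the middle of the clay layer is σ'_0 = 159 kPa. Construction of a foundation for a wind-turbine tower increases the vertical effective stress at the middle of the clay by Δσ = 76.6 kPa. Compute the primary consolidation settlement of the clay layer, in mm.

S_c ≈ 303 mm

Final effective stress: σ'_f = σ'_0 + Δσ = 159 + 76.6 = 235.6 kPa.
Normally consolidated clay, so the full stress increment lies on the virgin compression line:
S_c = C_c·H/(1+e₀)·log₁₀(σ'_f/σ'_0) = 0.43×7.1/(1+0.72)×log₁₀(235.6/159)
    = 1.775 × 0.17078 = 0.3031 m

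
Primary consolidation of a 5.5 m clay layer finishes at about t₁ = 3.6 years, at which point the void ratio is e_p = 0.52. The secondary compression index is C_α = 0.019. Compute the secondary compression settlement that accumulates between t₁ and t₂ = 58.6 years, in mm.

S_s ≈ 83.3 mm

Secondary compression: S_s = C_α·H/(1+e_p)·log₁₀(t₂/t₁)
S_s = 0.019×5.5/(1+0.52)×log₁₀(58.6/3.6)
    = 0.06875 × 1.212 = 0.0833 m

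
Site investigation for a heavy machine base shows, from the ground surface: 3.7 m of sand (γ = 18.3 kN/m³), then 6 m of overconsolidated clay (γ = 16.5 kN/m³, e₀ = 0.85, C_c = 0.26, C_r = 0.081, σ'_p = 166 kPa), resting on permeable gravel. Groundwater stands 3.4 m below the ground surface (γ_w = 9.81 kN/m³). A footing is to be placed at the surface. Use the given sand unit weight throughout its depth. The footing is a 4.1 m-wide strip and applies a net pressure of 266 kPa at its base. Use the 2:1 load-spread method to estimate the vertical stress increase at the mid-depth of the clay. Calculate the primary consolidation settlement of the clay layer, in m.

Mid-depth of clay below the ground surface: z = 3.7 + 6/2 = 6.7 m.
Total vertical stress at mid-clay: σ_v = 18.3×3.7 + 16.5×3 = 117.21 kPa.
Pore pressure: u = 9.81×(6.7 − 3.4) = 32.373 kPa.
Initial effective stress: σ'_0 = σ_v − u = 117.21 − 32.373 = 84.837 kPa.
Stress increase at mid-clay by the 2:1 spreading method:
Δσ = qB/(B+z) = 266×4.1/(4.1+6.7) = 100.98 kPa
Final effective stress: σ'_f = 84.837 + 100.98 = 185.82 kPa.
σ'_f = 185.82 > σ'_p = 166 kPa, so the stress path crosses the preconsolidation pressure — recompression up to σ'_p, then virgin compression beyond:
S_c = H/(1+e₀)·[C_r·log₁₀(σ'_p/σ'_0) + C_c·log₁₀(σ'_f/σ'_p)]
    = 6/1.85 × [0.081×log₁₀(166/84.837) + 0.26×log₁₀(185.82/166)]
    = 3.2432 × [0.023613 + 0.012736] = 0.1179 m

S_c ≈ 0.118 m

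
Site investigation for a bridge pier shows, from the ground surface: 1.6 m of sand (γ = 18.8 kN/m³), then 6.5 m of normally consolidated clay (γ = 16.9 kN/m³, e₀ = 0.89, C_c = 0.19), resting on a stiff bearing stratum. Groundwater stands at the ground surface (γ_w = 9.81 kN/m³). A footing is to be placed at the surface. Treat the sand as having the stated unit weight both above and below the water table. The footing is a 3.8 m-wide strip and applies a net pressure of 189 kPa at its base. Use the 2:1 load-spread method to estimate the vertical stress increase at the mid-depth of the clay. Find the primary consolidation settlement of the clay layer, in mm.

Mid-depth of clay below the ground surface: z = 1.6 + 6.5/2 = 4.85 m.
Total vertical stress at mid-clay: σ_v = 18.8×1.6 + 16.9×3.25 = 85.005 kPa.
Pore pressure: u = 9.81×(4.85 − 0) = 47.578 kPa.
Initial effective stress: σ'_0 = σ_v − u = 85.005 − 47.578 = 37.427 kPa.
Stress increase at mid-clay by the 2:1 spreading method:
Δσ = qB/(B+z) = 189×3.8/(3.8+4.85) = 83.029 kPa
Final effective stress: σ'_f = σ'_0 + Δσ = 37.427 + 83.029 = 120.46 kPa.
Normally consolidated clay, so the full stress increment lies on the virgin compression line:
S_c = C_c·H/(1+e₀)·log₁₀(σ'_f/σ'_0) = 0.19×6.5/(1+0.89)×log₁₀(120.46/37.427)
    = 0.65344 × 0.50766 = 0.3317 m

S_c ≈ 332 mm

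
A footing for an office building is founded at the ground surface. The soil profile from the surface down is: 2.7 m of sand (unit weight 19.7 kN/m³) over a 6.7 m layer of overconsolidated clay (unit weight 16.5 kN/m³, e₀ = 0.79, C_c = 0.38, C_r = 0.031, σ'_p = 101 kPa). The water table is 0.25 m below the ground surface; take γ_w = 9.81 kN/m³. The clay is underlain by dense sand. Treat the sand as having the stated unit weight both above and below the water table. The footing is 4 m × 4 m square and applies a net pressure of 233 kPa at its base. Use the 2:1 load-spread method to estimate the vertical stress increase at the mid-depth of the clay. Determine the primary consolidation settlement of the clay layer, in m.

Mid-depth of clay below the ground surface: z = 2.7 + 6.7/2 = 6.05 m.
Total vertical stress at mid-clay: σ_v = 19.7×2.7 + 16.5×3.35 = 108.47 kPa.
Pore pressure: u = 9.81×(6.05 − 0.25) = 56.898 kPa.
Initial effective stress: σ'_0 = σ_v − u = 108.47 − 56.898 = 51.572 kPa.
Stress increase at mid-clay by the 2:1 spreading method:
Δσ = qBL/((B+z)(L+z)) = 233×4×4/((4+6.05)(4+6.05)) = 36.91 kPa
Final effective stress: σ'_f = 51.572 + 36.91 = 88.482 kPa.
σ'_f = 88.482 ≤ σ'_p = 101 kPa, so the clay remains overconsolidated and only the recompression index applies:
S_c = C_r·H/(1+e₀)·log₁₀(σ'_f/σ'_0) = 0.031×6.7/1.79×log₁₀(88.482/51.572)
    = 0.11603 × 0.23444 = 0.0272 m

S_c ≈ 0.0272 m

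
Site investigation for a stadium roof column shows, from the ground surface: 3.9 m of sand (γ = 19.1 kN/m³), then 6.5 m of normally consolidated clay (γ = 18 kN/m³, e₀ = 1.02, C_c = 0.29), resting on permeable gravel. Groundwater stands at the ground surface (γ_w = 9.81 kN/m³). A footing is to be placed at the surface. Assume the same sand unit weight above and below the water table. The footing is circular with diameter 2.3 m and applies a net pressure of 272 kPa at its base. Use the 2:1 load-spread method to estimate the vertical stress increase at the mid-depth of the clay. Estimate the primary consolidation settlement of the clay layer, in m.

Mid-depth of clay below the ground surface: z = 3.9 + 6.5/2 = 7.15 m.
Total vertical stress at mid-clay: σ_v = 19.1×3.9 + 18×3.25 = 132.99 kPa.
Pore pressure: u = 9.81×(7.15 − 0) = 70.142 kPa.
Initial effective stress: σ'_0 = σ_v − u = 132.99 − 70.142 = 62.848 kPa.
Stress increase at mid-clay by the 2:1 spreading method:
Δσ ≈ qD²/(D+z)² = 272×2.3²/(2.3+7.15)² = 16.112 kPa
Final effective stress: σ'_f = σ'_0 + Δσ = 62.848 + 16.112 = 78.96 kPa.
Normally consolidated clay, so the full stress increment lies on the virgin compression line:
S_c = C_c·H/(1+e₀)·log₁₀(σ'_f/σ'_0) = 0.29×6.5/(1+1.02)×log₁₀(78.96/62.848)
    = 0.93317 × 0.099116 = 0.09249 m

S_c ≈ 0.0925 m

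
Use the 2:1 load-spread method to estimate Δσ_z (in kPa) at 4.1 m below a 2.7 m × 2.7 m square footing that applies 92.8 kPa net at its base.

Δσ_z ≈ 14.6 kPa

By the 2:1 method the load spreads at 1 horizontal : 2 vertical, so at depth z the loaded area has grown by z in each plan dimension:
Δσ = qBL/((B+z)(L+z)) = 92.8×2.7×2.7/((2.7+4.1)(2.7+4.1)) = 14.63 kPa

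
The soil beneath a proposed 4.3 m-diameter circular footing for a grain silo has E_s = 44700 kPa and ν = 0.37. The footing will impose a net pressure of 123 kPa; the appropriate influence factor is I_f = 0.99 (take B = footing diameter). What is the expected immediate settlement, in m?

S_e ≈ 0.0101 m

Immediate (elastic) settlement: S_e = q·B·(1−ν²)/E_s · I_f.
S_e = 123 × 4.3 × (1 − 0.37²) / 44700 × 0.99
    = 123 × 4.3 × 0.8631 / 44700 × 0.99
    = 0.01011 m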